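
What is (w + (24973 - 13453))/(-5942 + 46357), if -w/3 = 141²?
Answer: -48123/40415 ≈ -1.1907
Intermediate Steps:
w = -59643 (w = -3*141² = -3*19881 = -59643)
(w + (24973 - 13453))/(-5942 + 46357) = (-59643 + (24973 - 13453))/(-5942 + 46357) = (-59643 + 11520)/40415 = -48123*1/40415 = -48123/40415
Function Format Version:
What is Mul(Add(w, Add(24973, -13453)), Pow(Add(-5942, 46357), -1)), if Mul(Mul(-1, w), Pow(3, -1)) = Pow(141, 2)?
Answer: Rational(-48123, 40415) ≈ -1.1907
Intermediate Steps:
w = -59643 (w = Mul(-3, Pow(141, 2)) = Mul(-3, 19881) = -59643)
Mul(Add(w, Add(24973, -13453)), Pow(Add(-5942, 46357), -1)) = Mul(Add(-59643, Add(24973, -13453)), Pow(Add(-5942, 46357), -1)) = Mul(Add(-59643, 11520), Pow(40415, -1)) = Mul(-48123, Rational(1, 40415)) = Rational(-48123, 40415)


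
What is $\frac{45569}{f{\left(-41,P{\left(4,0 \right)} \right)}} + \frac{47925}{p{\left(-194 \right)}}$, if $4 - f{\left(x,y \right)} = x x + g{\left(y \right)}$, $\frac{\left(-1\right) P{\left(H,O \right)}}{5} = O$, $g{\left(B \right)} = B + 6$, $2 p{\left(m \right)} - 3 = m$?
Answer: $- \frac{170019229}{321453} \approx -528.91$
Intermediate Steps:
$p{\left(m \right)} = \frac{3}{2} + \frac{m}{2}$
$g{\left(B \right)} = 6 + B$
$P{\left(H,O \right)} = - 5 O$
$f{\left(x,y \right)} = -2 - y - x^{2}$ ($f{\left(x,y \right)} = 4 - \left(x x + \left(6 + y\right)\right) = 4 - \left(x^{2} + \left(6 + y\right)\right) = 4 - \left(6 + y + x^{2}\right) = -2 - y - x^{2}$)
$\frac{45569}{f{\left(-41,P{\left(4,0 \right)} \right)}} + \frac{47925}{p{\left(-194 \right)}} = \frac{45569}{-2 - \left(-5\right) 0 - \left(-41\right)^{2}} + \frac{47925}{\frac{3}{2} + \frac{1}{2} \left(-194\right)} = \frac{45569}{-2 - 0 - 1681} + \frac{47925}{\frac{3}{2} - 97} = \frac{45569}{-2 + 0 - 1681} + \frac{47925}{- \frac{191}{2}} = \frac{45569}{-1683} + 47925 \left(- \frac{2}{191}\right) = 45569 \left(- \frac{1}{1683}\right) - \frac{95850}{191} = - \frac{45569}{1683} - \frac{95850}{191} = - \frac{170019229}{321453}$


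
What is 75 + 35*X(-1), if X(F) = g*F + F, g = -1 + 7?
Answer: -170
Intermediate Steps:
g = 6
X(F) = 7*F (X(F) = 6*F + F = 7*F)
75 + 35*X(-1) = 75 + 35*(7*(-1)) = 75 + 35*(-7) = 75 - 245 = -170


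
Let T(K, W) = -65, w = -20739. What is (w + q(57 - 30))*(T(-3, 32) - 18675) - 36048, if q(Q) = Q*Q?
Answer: 374951352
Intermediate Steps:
q(Q) = Q**2
(w + q(57 - 30))*(T(-3, 32) - 18675) - 36048 = (-20739 + (57 - 30)**2)*(-65 - 18675) - 36048 = (-20739 + 27**2)*(-18740) - 36048 = (-20739 + 729)*(-18740) - 36048 = -20010*(-18740) - 36048 = 374987400 - 36048 = 374951352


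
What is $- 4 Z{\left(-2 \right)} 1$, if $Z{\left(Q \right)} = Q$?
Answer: $8$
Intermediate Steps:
$- 4 Z{\left(-2 \right)} 1 = \left(-4\right) \left(-2\right) 1 = 8 \cdot 1 = 8$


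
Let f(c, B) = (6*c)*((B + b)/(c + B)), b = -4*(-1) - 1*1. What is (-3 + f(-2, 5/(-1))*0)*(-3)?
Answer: 9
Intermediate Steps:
b = 3 (b = 4 - 1 = 3)
f(c, B) = 6*c*(3 + B)/(B + c) (f(c, B) = (6*c)*((B + 3)/(c + B)) = (6*c)*((3 + B)/(B + c)) = 6*c*(3 + B)/(B + c))
(-3 + f(-2, 5/(-1))*0)*(-3) = (-3 + (6*(-2)*(3 + 5/(-1))/(5/(-1) - 2))*0)*(-3) = (-3 + (6*(-2)*(3 + 5*(-1))/(5*(-1) - 2))*0)*(-3) = (-3 + (6*(-2)*(3 - 5)/(-5 - 2))*0)*(-3) = (-3 + (6*(-2)*(-2)/(-7))*0)*(-3) = (-3 + (6*(-2)*(-⅐)*(-2))*0)*(-3) = (-3 - 24/7*0)*(-3) = (-3 + 0)*(-3) = -3*(-3) = 9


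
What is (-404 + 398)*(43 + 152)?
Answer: -1170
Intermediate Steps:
(-404 + 398)*(43 + 152) = -6*195 = -1170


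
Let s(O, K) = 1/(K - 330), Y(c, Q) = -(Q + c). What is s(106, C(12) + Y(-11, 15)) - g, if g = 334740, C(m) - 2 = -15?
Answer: -116154781/347 ≈ -3.3474e+5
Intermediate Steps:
Y(c, Q) = -Q - c
C(m) = -13 (C(m) = 2 - 15 = -13)
s(O, K) = 1/(-330 + K)
s(106, C(12) + Y(-11, 15)) - g = 1/(-330 + (-13 + (-1*15 - 1*(-11)))) - 1*334740 = 1/(-330 + (-13 + (-15 + 11))) - 334740 = 1/(-330 + (-13 - 4)) - 334740 = 1/(-330 - 17) - 334740 = 1/(-347) - 334740 = -1/347 - 334740 = -116154781/347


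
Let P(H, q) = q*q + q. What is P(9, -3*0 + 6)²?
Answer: 1764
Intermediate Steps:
P(H, q) = q + q² (P(H, q) = q² + q = q + q²)
P(9, -3*0 + 6)² = ((-3*0 + 6)*(1 + (-3*0 + 6)))² = ((0 + 6)*(1 + (0 + 6)))² = (6*(1 + 6))² = (6*7)² = 42² = 1764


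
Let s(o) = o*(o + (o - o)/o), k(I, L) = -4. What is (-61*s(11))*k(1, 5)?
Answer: 29524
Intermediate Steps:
s(o) = o**2 (s(o) = o*(o + 0/o) = o*(o + 0) = o*o = o**2)
(-61*s(11))*k(1, 5) = -61*11**2*(-4) = -61*121*(-4) = -7381*(-4) = 29524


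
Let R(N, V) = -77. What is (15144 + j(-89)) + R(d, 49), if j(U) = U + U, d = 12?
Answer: 14889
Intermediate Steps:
j(U) = 2*U
(15144 + j(-89)) + R(d, 49) = (15144 + 2*(-89)) - 77 = (15144 - 178) - 77 = 14966 - 77 = 14889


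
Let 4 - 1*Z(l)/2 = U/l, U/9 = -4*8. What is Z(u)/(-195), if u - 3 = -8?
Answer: 536/975 ≈ 0.54974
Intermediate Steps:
u = -5 (u = 3 - 8 = -5)
U = -288 (U = 9*(-4*8) = 9*(-32) = -288)
Z(l) = 8 + 576/l (Z(l) = 8 - (-576)/l = 8 + 576/l)
Z(u)/(-195) = (8 + 576/(-5))/(-195) = (8 + 576*(-⅕))*(-1/195) = (8 - 576/5)*(-1/195) = -536/5*(-1/195) = 536/975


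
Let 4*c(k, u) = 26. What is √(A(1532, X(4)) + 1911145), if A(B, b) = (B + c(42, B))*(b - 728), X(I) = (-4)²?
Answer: 3*√90637 ≈ 903.18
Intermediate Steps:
c(k, u) = 13/2 (c(k, u) = (¼)*26 = 13/2)
X(I) = 16
A(B, b) = (-728 + b)*(13/2 + B) (A(B, b) = (B + 13/2)*(b - 728) = (13/2 + B)*(-728 + b) = (-728 + b)*(13/2 + B))
√(A(1532, X(4)) + 1911145) = √((-4732 - 728*1532 + (13/2)*16 + 1532*16) + 1911145) = √((-4732 - 1115296 + 104 + 24512) + 1911145) = √(-1095412 + 1911145) = √815733 = 3*√90637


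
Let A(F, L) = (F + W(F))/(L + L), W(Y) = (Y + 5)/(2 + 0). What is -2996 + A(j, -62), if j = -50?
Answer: -742863/248 ≈ -2995.4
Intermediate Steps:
W(Y) = 5/2 + Y/2 (W(Y) = (5 + Y)/2 = (5 + Y)*(1/2) = 5/2 + Y/2)
A(F, L) = (5/2 + 3*F/2)/(2*L) (A(F, L) = (F + (5/2 + F/2))/(L + L) = (5/2 + 3*F/2)/((2*L)) = (5/2 + 3*F/2)*(1/(2*L)) = (5/2 + 3*F/2)/(2*L))
-2996 + A(j, -62) = -2996 + (1/4)*(5 + 3*(-50))/(-62) = -2996 + (1/4)*(-1/62)*(5 - 150) = -2996 + (1/4)*(-1/62)*(-145) = -2996 + 145/248 = -742863/248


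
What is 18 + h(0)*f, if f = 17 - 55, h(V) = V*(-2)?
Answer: 18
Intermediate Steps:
h(V) = -2*V
f = -38
18 + h(0)*f = 18 - 2*0*(-38) = 18 + 0*(-38) = 18 + 0 = 18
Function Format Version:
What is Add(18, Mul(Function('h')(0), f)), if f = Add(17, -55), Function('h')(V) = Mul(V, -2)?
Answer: 18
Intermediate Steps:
Function('h')(V) = Mul(-2, V)
f = -38
Add(18, Mul(Function('h')(0), f)) = Add(18, Mul(Mul(-2, 0), -38)) = Add(18, Mul(0, -38)) = Add(18, 0) = 18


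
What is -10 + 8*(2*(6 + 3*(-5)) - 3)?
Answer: -178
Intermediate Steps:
-10 + 8*(2*(6 + 3*(-5)) - 3) = -10 + 8*(2*(6 - 15) - 3) = -10 + 8*(2*(-9) - 3) = -10 + 8*(-18 - 3) = -10 + 8*(-21) = -10 - 168 = -178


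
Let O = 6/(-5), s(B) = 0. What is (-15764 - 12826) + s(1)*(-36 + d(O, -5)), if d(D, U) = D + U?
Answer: -28590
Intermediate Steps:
O = -6/5 (O = 6*(-⅕) = -6/5 ≈ -1.2000)
(-15764 - 12826) + s(1)*(-36 + d(O, -5)) = (-15764 - 12826) + 0*(-36 + (-6/5 - 5)) = -28590 + 0*(-36 - 31/5) = -28590 + 0*(-211/5) = -28590 + 0 = -28590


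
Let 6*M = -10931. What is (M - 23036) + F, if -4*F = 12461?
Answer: -335677/12 ≈ -27973.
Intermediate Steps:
M = -10931/6 (M = (1/6)*(-10931) = -10931/6 ≈ -1821.8)
F = -12461/4 (F = -1/4*12461 = -12461/4 ≈ -3115.3)
(M - 23036) + F = (-10931/6 - 23036) - 12461/4 = -149147/6 - 12461/4 = -335677/12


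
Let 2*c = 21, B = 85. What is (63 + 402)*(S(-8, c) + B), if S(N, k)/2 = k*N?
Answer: -38595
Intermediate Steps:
c = 21/2 (c = (½)*21 = 21/2 ≈ 10.500)
S(N, k) = 2*N*k (S(N, k) = 2*(k*N) = 2*(N*k) = 2*N*k)
(63 + 402)*(S(-8, c) + B) = (63 + 402)*(2*(-8)*(21/2) + 85) = 465*(-168 + 85) = 465*(-83) = -38595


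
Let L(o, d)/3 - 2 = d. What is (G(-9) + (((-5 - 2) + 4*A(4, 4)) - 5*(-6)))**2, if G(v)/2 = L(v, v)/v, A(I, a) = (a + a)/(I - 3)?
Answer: 32041/9 ≈ 3560.1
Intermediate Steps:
L(o, d) = 6 + 3*d
A(I, a) = 2*a/(-3 + I) (A(I, a) = (2*a)/(-3 + I) = 2*a/(-3 + I))
G(v) = 2*(6 + 3*v)/v (G(v) = 2*((6 + 3*v)/v) = 2*(6 + 3*v)/v)
(G(-9) + (((-5 - 2) + 4*A(4, 4)) - 5*(-6)))**2 = ((6 + 12/(-9)) + (((-5 - 2) + 4*(2*4/(-3 + 4))) - 5*(-6)))**2 = ((6 + 12*(-1/9)) + ((-7 + 4*(2*4/1)) + 30))**2 = ((6 - 4/3) + ((-7 + 4*(2*4*1)) + 30))**2 = (14/3 + ((-7 + 4*8) + 30))**2 = (14/3 + ((-7 + 32) + 30))**2 = (14/3 + (25 + 30))**2 = (14/3 + 55)**2 = (179/3)**2 = 32041/9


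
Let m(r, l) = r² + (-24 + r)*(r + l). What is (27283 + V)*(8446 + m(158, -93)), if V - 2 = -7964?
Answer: 813800520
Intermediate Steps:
V = -7962 (V = 2 - 7964 = -7962)
m(r, l) = r² + (-24 + r)*(l + r)
(27283 + V)*(8446 + m(158, -93)) = (27283 - 7962)*(8446 + (-24*(-93) - 24*158 + 2*158² - 93*158)) = 19321*(8446 + (2232 - 3792 + 2*24964 - 14694)) = 19321*(8446 + (2232 - 3792 + 49928 - 14694)) = 19321*(8446 + 33674) = 19321*42120 = 813800520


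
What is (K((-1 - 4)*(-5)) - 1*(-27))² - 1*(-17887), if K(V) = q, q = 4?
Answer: 18848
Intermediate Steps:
K(V) = 4
(K((-1 - 4)*(-5)) - 1*(-27))² - 1*(-17887) = (4 - 1*(-27))² - 1*(-17887) = (4 + 27)² + 17887 = 31² + 17887 = 961 + 17887 = 18848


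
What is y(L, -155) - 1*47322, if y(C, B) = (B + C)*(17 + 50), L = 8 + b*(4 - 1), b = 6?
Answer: -55965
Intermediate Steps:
L = 26 (L = 8 + 6*(4 - 1) = 8 + 6*3 = 8 + 18 = 26)
y(C, B) = 67*B + 67*C (y(C, B) = (B + C)*67 = 67*B + 67*C)
y(L, -155) - 1*47322 = (67*(-155) + 67*26) - 1*47322 = (-10385 + 1742) - 47322 = -8643 - 47322 = -55965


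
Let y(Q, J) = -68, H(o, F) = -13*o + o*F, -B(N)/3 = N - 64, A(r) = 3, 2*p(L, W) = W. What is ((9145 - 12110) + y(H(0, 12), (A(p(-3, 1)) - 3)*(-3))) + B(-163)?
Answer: -2352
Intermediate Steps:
p(L, W) = W/2
B(N) = 192 - 3*N (B(N) = -3*(N - 64) = -3*(-64 + N) = 192 - 3*N)
H(o, F) = -13*o + F*o
((9145 - 12110) + y(H(0, 12), (A(p(-3, 1)) - 3)*(-3))) + B(-163) = ((9145 - 12110) - 68) + (192 - 3*(-163)) = (-2965 - 68) + (192 + 489) = -3033 + 681 = -2352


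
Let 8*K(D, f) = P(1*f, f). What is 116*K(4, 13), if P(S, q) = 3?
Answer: 87/2 ≈ 43.500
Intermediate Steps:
K(D, f) = 3/8 (K(D, f) = (1/8)*3 = 3/8)
116*K(4, 13) = 116*(3/8) = 87/2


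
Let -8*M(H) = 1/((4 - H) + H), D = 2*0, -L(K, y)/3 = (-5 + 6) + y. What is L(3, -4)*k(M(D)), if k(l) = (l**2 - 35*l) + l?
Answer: 9801/1024 ≈ 9.5713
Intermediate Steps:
L(K, y) = -3 - 3*y (L(K, y) = -3*((-5 + 6) + y) = -3*(1 + y) = -3 - 3*y)
D = 0
M(H) = -1/32 (M(H) = -1/(8*((4 - H) + H)) = -1/8/4 = -1/8*1/4 = -1/32)
k(l) = l**2 - 34*l
L(3, -4)*k(M(D)) = (-3 - 3*(-4))*(-(-34 - 1/32)/32) = (-3 + 12)*(-1/32*(-1089/32)) = 9*(1089/1024) = 9801/1024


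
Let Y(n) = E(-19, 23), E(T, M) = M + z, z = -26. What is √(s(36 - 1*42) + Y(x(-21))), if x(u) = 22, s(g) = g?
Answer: 3*I ≈ 3.0*I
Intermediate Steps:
E(T, M) = -26 + M (E(T, M) = M - 26 = -26 + M)
Y(n) = -3 (Y(n) = -26 + 23 = -3)
√(s(36 - 1*42) + Y(x(-21))) = √((36 - 1*42) - 3) = √((36 - 42) - 3) = √(-6 - 3) = √(-9) = 3*I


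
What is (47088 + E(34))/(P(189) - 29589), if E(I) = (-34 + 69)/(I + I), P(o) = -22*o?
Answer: -3202019/2294796 ≈ -1.3953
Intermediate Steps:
E(I) = 35/(2*I) (E(I) = 35/((2*I)) = 35*(1/(2*I)) = 35/(2*I))
(47088 + E(34))/(P(189) - 29589) = (47088 + (35/2)/34)/(-22*189 - 29589) = (47088 + (35/2)*(1/34))/(-4158 - 29589) = (47088 + 35/68)/(-33747) = (3202019/68)*(-1/33747) = -3202019/2294796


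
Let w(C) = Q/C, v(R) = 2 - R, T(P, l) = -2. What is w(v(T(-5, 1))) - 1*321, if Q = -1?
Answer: -1285/4 ≈ -321.25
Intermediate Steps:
w(C) = -1/C
w(v(T(-5, 1))) - 1*321 = -1/(2 - 1*(-2)) - 1*321 = -1/(2 + 2) - 321 = -1/4 - 321 = -1285/4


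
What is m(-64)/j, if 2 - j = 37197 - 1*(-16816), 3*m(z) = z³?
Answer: 262144/162033 ≈ 1.6178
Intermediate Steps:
m(z) = z³/3
j = -54011 (j = 2 - (37197 - 1*(-16816)) = 2 - (37197 + 16816) = 2 - 1*54013 = 2 - 54013 = -54011)
m(-64)/j = ((⅓)*(-64)³)/(-54011) = ((⅓)*(-262144))*(-1/54011) = -262144/3*(-1/54011) = 262144/162033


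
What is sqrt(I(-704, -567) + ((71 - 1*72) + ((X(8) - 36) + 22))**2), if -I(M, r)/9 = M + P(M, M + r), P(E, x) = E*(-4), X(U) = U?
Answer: I*sqrt(18959) ≈ 137.69*I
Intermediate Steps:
P(E, x) = -4*E
I(M, r) = 27*M (I(M, r) = -9*(M - 4*M) = -(-27)*M = 27*M)
sqrt(I(-704, -567) + ((71 - 1*72) + ((X(8) - 36) + 22))**2) = sqrt(27*(-704) + ((71 - 1*72) + ((8 - 36) + 22))**2) = sqrt(-19008 + ((71 - 72) + (-28 + 22))**2) = sqrt(-19008 + (-1 - 6)**2) = sqrt(-19008 + (-7)**2) = sqrt(-19008 + 49) = sqrt(-18959) = I*sqrt(18959)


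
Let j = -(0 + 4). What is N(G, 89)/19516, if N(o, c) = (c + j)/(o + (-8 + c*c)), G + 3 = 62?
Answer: 5/9151856 ≈ 5.4634e-7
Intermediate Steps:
G = 59 (G = -3 + 62 = 59)
j = -4 (j = -1*4 = -4)
N(o, c) = (-4 + c)/(-8 + o + c**2) (N(o, c) = (c - 4)/(o + (-8 + c*c)) = (-4 + c)/(o + (-8 + c**2)) = (-4 + c)/(-8 + o + c**2))
N(G, 89)/19516 = ((-4 + 89)/(-8 + 59 + 89**2))/19516 = (85/(-8 + 59 + 7921))*(1/19516) = (85/7972)*(1/19516) = 5/9151856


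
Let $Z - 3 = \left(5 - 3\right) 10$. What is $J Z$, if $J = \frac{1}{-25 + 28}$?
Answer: $\frac{23}{3} \approx 7.6667$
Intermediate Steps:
$Z = 23$ ($Z = 3 + \left(5 - 3\right) 10 = 3 + 2 \cdot 10 = 3 + 20 = 23$)
$J = \frac{1}{3} \approx 0.33333$
$J Z = \frac{1}{3} \cdot 23 = \frac{23}{3}$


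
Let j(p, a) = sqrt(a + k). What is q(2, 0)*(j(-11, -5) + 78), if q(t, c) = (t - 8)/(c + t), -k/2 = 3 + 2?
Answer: -234 - 3*I*sqrt(15) ≈ -234.0 - 11.619*I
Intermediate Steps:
k = -10 (k = -2*(3 + 2) = -2*5 = -10)
j(p, a) = sqrt(-10 + a) (j(p, a) = sqrt(a - 10) = sqrt(-10 + a))
q(t, c) = (-8 + t)/(c + t)
q(2, 0)*(j(-11, -5) + 78) = ((-8 + 2)/(0 + 2))*(sqrt(-10 - 5) + 78) = (-6/2)*(sqrt(-15) + 78) = ((1/2)*(-6))*(I*sqrt(15) + 78) = -3*(78 + I*sqrt(15)) = -234 - 3*I*sqrt(15)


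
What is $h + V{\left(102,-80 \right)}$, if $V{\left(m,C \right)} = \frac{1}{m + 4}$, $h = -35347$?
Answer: $- \frac{3746781}{106} \approx -35347.0$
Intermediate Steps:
$V{\left(m,C \right)} = \frac{1}{4 + m}$
$h + V{\left(102,-80 \right)} = -35347 + \frac{1}{4 + 102} = -35347 + \frac{1}{106} = - \frac{3746781}{106}$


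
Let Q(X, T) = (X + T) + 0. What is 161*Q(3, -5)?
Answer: -322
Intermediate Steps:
Q(X, T) = T + X (Q(X, T) = (T + X) + 0 = T + X)
161*Q(3, -5) = 161*(-5 + 3) = 161*(-2) = -322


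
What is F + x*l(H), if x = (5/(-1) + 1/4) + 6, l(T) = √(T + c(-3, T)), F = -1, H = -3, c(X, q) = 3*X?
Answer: -1 + 5*I*√3/2 ≈ -1.0 + 4.3301*I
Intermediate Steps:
l(T) = √(-9 + T) (l(T) = √(T + 3*(-3)) = √(T - 9) = √(-9 + T))
x = 5/4 (x = (5*(-1) + 1*(¼)) + 6 = (-5 + ¼) + 6 = -19/4 + 6 = 5/4 ≈ 1.2500)
F + x*l(H) = -1 + 5*√(-9 - 3)/4 = -1 + 5*√(-12)/4 = -1 + 5*(2*I*√3)/4 = -1 + 5*I*√3/2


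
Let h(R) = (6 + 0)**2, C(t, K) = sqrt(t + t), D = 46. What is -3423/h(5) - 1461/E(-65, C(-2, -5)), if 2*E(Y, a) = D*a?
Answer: -1141/12 + 1461*I/46 ≈ -95.083 + 31.761*I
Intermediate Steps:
C(t, K) = sqrt(2)*sqrt(t) (C(t, K) = sqrt(2*t) = sqrt(2)*sqrt(t))
E(Y, a) = 23*a (E(Y, a) = (46*a)/2 = 23*a)
h(R) = 36 (h(R) = 6**2 = 36)
-3423/h(5) - 1461/E(-65, C(-2, -5)) = -3423/36 - 1461*(-I/46) = -3423*1/36 - 1461*(-I/46) = -1141/12 - 1461*(-I/46) = -1141/12 - (-1461)*I/46 = -1141/12 + 1461*I/46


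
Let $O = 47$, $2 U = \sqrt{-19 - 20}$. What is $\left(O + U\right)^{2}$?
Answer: $\frac{\left(94 + i \sqrt{39}\right)^{2}}{4} \approx 2199.3 + 293.52 i$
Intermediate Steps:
$U = \frac{i \sqrt{39}}{2}$ ($U = \frac{\sqrt{-19 - 20}}{2} = \frac{\sqrt{-39}}{2} = \frac{i \sqrt{39}}{2} \approx 3.1225 i$)
$\left(O + U\right)^{2} = \left(47 + \frac{i \sqrt{39}}{2}\right)^{2}$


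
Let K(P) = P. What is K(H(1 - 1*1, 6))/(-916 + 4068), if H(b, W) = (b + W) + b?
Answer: 3/1576 ≈ 0.0019036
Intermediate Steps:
H(b, W) = W + 2*b (H(b, W) = (W + b) + b = W + 2*b)
K(H(1 - 1*1, 6))/(-916 + 4068) = (6 + 2*(1 - 1*1))/(-916 + 4068) = (6 + 2*(1 - 1))/3152 = (6 + 2*0)*(1/3152) = (6 + 0)*(1/3152) = 6*(1/3152) = 3/1576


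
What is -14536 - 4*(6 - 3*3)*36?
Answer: -14104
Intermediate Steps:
-14536 - 4*(6 - 3*3)*36 = -14536 - 4*(6 - 9)*36 = -14536 - 4*(-3)*36 = -14536 - (-12)*36 = -14536 - 1*(-432) = -14536 + 432 = -14104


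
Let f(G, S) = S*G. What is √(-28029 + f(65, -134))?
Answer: I*√36739 ≈ 191.67*I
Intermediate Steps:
f(G, S) = G*S
√(-28029 + f(65, -134)) = √(-28029 + 65*(-134)) = √(-28029 - 8710) = √(-36739) = I*√36739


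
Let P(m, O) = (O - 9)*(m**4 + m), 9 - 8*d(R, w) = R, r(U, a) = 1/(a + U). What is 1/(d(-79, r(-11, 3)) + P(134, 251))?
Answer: 1/78025172951 ≈ 1.2816e-11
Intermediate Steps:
r(U, a) = 1/(U + a)
d(R, w) = 9/8 - R/8
P(m, O) = (-9 + O)*(m + m**4)
1/(d(-79, r(-11, 3)) + P(134, 251)) = 1/((9/8 - 1/8*(-79)) + 134*(-9 + 251 - 9*134**3 + 251*134**3)) = 1/((9/8 + 79/8) + 134*(-9 + 251 - 9*2406104 + 251*2406104)) = 1/(11 + 134*(-9 + 251 - 21654936 + 603932104)) = 1/(11 + 134*582277410) = 1/(11 + 78025172940) = 1/78025172951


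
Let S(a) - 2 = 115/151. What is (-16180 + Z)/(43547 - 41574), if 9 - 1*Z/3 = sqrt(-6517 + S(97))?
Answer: -16153/1973 - 15*I*sqrt(5941246)/297923 ≈ -8.187 - 0.12272*I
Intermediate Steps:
S(a) = 417/151 (S(a) = 2 + 115/151 = 417/151)
Z = 27 - 15*I*sqrt(5941246)/151 (Z = 27 - 3*sqrt(-6517 + 417/151) = 27 - 15*I*sqrt(5941246)/151 ≈ 27.0 - 242.13*I)
(-16180 + Z)/(43547 - 41574) = (-16180 + (27 - 15*I*sqrt(5941246)/151))/(43547 - 41574) = (-16153 - 15*I*sqrt(5941246)/151)/1973 = (-16153 - 15*I*sqrt(5941246)/151)*(1/1973) = -16153/1973 - 15*I*sqrt(5941246)/297923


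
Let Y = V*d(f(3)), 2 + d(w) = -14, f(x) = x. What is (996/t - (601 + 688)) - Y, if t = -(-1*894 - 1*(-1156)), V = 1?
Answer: -167261/131 ≈ -1276.8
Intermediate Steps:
d(w) = -16 (d(w) = -2 - 14 = -16)
Y = -16 (Y = 1*(-16) = -16)
t = -262 (t = -(-894 + 1156) = -1*262 = -262)
(996/t - (601 + 688)) - Y = (996/(-262) - (601 + 688)) - 1*(-16) = (996*(-1/262) - 1*1289) + 16 = (-498/131 - 1289) + 16 = -169357/131 + 16 = -167261/131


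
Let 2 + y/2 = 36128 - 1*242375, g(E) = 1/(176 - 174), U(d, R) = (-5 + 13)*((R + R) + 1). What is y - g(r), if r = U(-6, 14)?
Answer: -824997/2 ≈ -4.1250e+5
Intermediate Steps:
U(d, R) = 8 + 16*R (U(d, R) = 8*(2*R + 1) = 8*(1 + 2*R) = 8 + 16*R)
r = 232 (r = 8 + 16*14 = 8 + 224 = 232)
g(E) = ½ (g(E) = 1/2 = ½)
y = -412498 (y = -4 + 2*(36128 - 1*242375) = -4 + 2*(36128 - 242375) = -4 + 2*(-206247) = -4 - 412494 = -412498)
y - g(r) = -412498 - 1*½ = -412498 - ½ = -824997/2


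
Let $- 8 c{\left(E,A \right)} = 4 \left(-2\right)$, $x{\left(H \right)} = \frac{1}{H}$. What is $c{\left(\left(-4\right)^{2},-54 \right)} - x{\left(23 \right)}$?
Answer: $\frac{22}{23} \approx 0.95652$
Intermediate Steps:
$c{\left(E,A \right)} = 1$ ($c{\left(E,A \right)} = - \frac{4 \left(-2\right)}{8} = \left(- \frac{1}{8}\right) \left(-8\right) = 1$)
$c{\left(\left(-4\right)^{2},-54 \right)} - x{\left(23 \right)} = 1 - \frac{1}{23} = \frac{22}{23}$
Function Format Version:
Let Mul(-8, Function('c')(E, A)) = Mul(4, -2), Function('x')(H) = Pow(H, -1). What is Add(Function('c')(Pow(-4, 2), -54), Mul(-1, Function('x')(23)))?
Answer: Rational(22, 23) ≈ 0.95652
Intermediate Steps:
Function('c')(E, A) = 1 (Function('c')(E, A) = Mul(Rational(-1, 8), Mul(4, -2)) = Mul(Rational(-1, 8), -8) = 1)
Add(Function('c')(Pow(-4, 2), -54), Mul(-1, Function('x')(23))) = Add(1, Mul(-1, Pow(23, -1))) = Add(1, Mul(-1, Rational(1, 23))) = Add(1, Rational(-1, 23)) = Rational(22, 23)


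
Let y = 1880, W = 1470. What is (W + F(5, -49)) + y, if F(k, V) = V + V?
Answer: 3252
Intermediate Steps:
F(k, V) = 2*V
(W + F(5, -49)) + y = (1470 + 2*(-49)) + 1880 = (1470 - 98) + 1880 = 1372 + 1880 = 3252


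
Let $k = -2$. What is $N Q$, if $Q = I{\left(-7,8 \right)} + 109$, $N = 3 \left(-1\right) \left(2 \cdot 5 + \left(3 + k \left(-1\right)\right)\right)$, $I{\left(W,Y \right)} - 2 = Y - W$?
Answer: $-5670$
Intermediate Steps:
$I{\left(W,Y \right)} = 2 + Y - W$ ($I{\left(W,Y \right)} = 2 - \left(W - Y\right) = 2 + Y - W$)
$N = -45$ ($N = 3 \left(-1\right) \left(2 \cdot 5 + \left(3 - -2\right)\right) = - 3 \left(10 + \left(3 + 2\right)\right) = - 3 \left(10 + 5\right) = \left(-3\right) 15 = -45$)
$Q = 126$ ($Q = \left(2 + 8 - -7\right) + 109 = \left(2 + 8 + 7\right) + 109 = 17 + 109 = 126$)
$N Q = \left(-45\right) 126 = -5670$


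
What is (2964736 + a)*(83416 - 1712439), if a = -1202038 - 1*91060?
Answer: -2723136749674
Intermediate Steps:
a = -1293098 (a = -1202038 - 91060 = -1293098)
(2964736 + a)*(83416 - 1712439) = (2964736 - 1293098)*(83416 - 1712439) = 1671638*(-1629023) = -2723136749674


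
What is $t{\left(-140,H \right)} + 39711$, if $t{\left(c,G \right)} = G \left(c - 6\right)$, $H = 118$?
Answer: $22483$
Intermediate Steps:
$t{\left(c,G \right)} = G \left(-6 + c\right)$
$t{\left(-140,H \right)} + 39711 = 118 \left(-6 - 140\right) + 39711 = 118 \left(-146\right) + 39711 = -17228 + 39711 = 22483$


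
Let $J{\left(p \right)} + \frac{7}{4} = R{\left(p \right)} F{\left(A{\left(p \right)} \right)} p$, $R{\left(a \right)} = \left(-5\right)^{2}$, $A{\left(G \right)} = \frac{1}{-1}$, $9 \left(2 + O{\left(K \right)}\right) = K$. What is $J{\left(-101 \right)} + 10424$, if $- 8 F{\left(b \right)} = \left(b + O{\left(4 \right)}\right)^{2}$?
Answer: $\frac{8089343}{648} \approx 12484.0$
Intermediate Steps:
$O{\left(K \right)} = -2 + \frac{K}{9}$
$A{\left(G \right)} = -1$
$R{\left(a \right)} = 25$
$F{\left(b \right)} = - \frac{\left(- \frac{14}{9} + b\right)^{2}}{8}$ ($F{\left(b \right)} = - \frac{\left(b + \left(-2 + \frac{1}{9} \cdot 4\right)\right)^{2}}{8} = - \frac{\left(b + \left(-2 + \frac{4}{9}\right)\right)^{2}}{8} = - \frac{\left(b - \frac{14}{9}\right)^{2}}{8} = - \frac{\left(- \frac{14}{9} + b\right)^{2}}{8}$)
$J{\left(p \right)} = - \frac{7}{4} - \frac{13225 p}{648}$ ($J{\left(p \right)} = - \frac{7}{4} + 25 \left(- \frac{\left(-14 + 9 \left(-1\right)\right)^{2}}{648}\right) p = - \frac{7}{4} + 25 \left(- \frac{\left(-14 - 9\right)^{2}}{648}\right) p = - \frac{7}{4} + 25 \left(- \frac{\left(-23\right)^{2}}{648}\right) p = - \frac{7}{4} + 25 \left(\left(- \frac{1}{648}\right) 529\right) p = - \frac{7}{4} + 25 \left(- \frac{529}{648}\right) p = - \frac{7}{4} - \frac{13225 p}{648}$)
$J{\left(-101 \right)} + 10424 = \left(- \frac{7}{4} - - \frac{1335725}{648}\right) + 10424 = \left(- \frac{7}{4} + \frac{1335725}{648}\right) + 10424 = \frac{1334591}{648} + 10424 = \frac{8089343}{648}$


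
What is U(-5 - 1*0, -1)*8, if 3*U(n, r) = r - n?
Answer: 32/3 ≈ 10.667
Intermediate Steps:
U(n, r) = -n/3 + r/3 (U(n, r) = (r - n)/3 = -n/3 + r/3)
U(-5 - 1*0, -1)*8 = (-(-5 - 1*0)/3 + (1/3)*(-1))*8 = (-(-5 + 0)/3 - 1/3)*8 = (-1/3*(-5) - 1/3)*8 = (5/3 - 1/3)*8 = (4/3)*8 = 32/3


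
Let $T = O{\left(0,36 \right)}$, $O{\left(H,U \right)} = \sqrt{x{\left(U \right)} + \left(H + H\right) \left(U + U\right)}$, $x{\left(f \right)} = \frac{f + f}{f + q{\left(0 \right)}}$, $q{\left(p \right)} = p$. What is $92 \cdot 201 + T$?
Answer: $18492 + \sqrt{2} \approx 18493.0$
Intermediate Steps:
$x{\left(f \right)} = 2$ ($x{\left(f \right)} = \frac{f + f}{f + 0} = \frac{2 f}{f} = 2$)
$O{\left(H,U \right)} = \sqrt{2 + 4 H U}$ ($O{\left(H,U \right)} = \sqrt{2 + \left(H + H\right) \left(U + U\right)} = \sqrt{2 + 2 H 2 U} = \sqrt{2 + 4 H U}$)
$T = \sqrt{2}$ ($T = \sqrt{2 + 4 \cdot 0 \cdot 36} = \sqrt{2 + 0} = \sqrt{2} \approx 1.4142$)
$92 \cdot 201 + T = 92 \cdot 201 + \sqrt{2} = 18492 + \sqrt{2}$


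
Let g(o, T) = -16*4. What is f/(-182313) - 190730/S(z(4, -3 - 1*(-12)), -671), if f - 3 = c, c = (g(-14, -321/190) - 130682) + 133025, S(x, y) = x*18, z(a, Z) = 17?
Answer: -1931847599/3099321 ≈ -623.31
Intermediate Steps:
g(o, T) = -64
S(x, y) = 18*x
c = 2279 (c = (-64 - 130682) + 133025 = -130746 + 133025 = 2279)
f = 2282 (f = 3 + 2279 = 2282)
f/(-182313) - 190730/S(z(4, -3 - 1*(-12)), -671) = 2282/(-182313) - 190730/(18*17) = 2282*(-1/182313) - 190730/306 = -2282/182313 - 190730*1/306 = -2282/182313 - 95365/153 = -1931847599/3099321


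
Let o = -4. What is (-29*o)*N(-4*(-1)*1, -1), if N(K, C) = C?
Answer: -116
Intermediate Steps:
(-29*o)*N(-4*(-1)*1, -1) = -29*(-4)*(-1) = 116*(-1) = -116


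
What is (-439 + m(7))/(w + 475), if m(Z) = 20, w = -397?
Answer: -419/78 ≈ -5.3718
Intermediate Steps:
(-439 + m(7))/(w + 475) = (-439 + 20)/(-397 + 475) = -419/78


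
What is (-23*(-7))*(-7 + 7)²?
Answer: 0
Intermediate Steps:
(-23*(-7))*(-7 + 7)² = 161*0² = 161*0 = 0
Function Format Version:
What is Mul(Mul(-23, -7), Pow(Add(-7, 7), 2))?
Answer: 0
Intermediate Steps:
Mul(Mul(-23, -7), Pow(Add(-7, 7), 2)) = Mul(161, Pow(0, 2)) = Mul(161, 0) = 0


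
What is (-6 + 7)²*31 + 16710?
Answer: 16741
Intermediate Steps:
(-6 + 7)²*31 + 16710 = 1²*31 + 16710 = 1*31 + 16710 = 31 + 16710 = 16741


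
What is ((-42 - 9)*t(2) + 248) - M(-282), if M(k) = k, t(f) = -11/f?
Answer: 1621/2 ≈ 810.50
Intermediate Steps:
((-42 - 9)*t(2) + 248) - M(-282) = ((-42 - 9)*(-11/2) + 248) - 1*(-282) = (-(-561)/2 + 248) + 282 = (-51*(-11/2) + 248) + 282 = (561/2 + 248) + 282 = 1057/2 + 282 = 1621/2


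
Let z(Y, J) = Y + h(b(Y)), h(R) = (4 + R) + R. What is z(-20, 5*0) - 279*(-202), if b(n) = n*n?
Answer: 57142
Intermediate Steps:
b(n) = n**2
h(R) = 4 + 2*R
z(Y, J) = 4 + Y + 2*Y**2 (z(Y, J) = Y + (4 + 2*Y**2) = 4 + Y + 2*Y**2)
z(-20, 5*0) - 279*(-202) = (4 - 20 + 2*(-20)**2) - 279*(-202) = (4 - 20 + 2*400) + 56358 = (4 - 20 + 800) + 56358 = 784 + 56358 = 57142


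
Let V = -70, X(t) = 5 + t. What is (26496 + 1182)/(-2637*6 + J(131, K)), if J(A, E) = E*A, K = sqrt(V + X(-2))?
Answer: -437921316/251485471 - 3625818*I*sqrt(67)/251485471 ≈ -1.7413 - 0.11801*I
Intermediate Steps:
K = I*sqrt(67) (K = sqrt(-70 + (5 - 2)) = sqrt(-70 + 3) = sqrt(-67) = I*sqrt(67) ≈ 8.1853*I)
J(A, E) = A*E
(26496 + 1182)/(-2637*6 + J(131, K)) = (26496 + 1182)/(-2637*6 + 131*(I*sqrt(67))) = 27678/(-15822 + 131*I*sqrt(67))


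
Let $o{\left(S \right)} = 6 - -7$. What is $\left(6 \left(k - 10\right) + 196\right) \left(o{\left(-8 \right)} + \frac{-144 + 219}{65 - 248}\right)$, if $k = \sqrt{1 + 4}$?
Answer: $\frac{104448}{61} + \frac{4608 \sqrt{5}}{61} \approx 1881.2$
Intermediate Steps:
$k = \sqrt{5} \approx 2.2361$
$o{\left(S \right)} = 13$ ($o{\left(S \right)} = 6 + 7 = 13$)
$\left(6 \left(k - 10\right) + 196\right) \left(o{\left(-8 \right)} + \frac{-144 + 219}{65 - 248}\right) = \left(6 \left(\sqrt{5} - 10\right) + 196\right) \left(13 + \frac{-144 + 219}{65 - 248}\right) = \left(6 \left(-10 + \sqrt{5}\right) + 196\right) \left(13 + \frac{75}{-183}\right) = \left(\left(-60 + 6 \sqrt{5}\right) + 196\right) \left(13 + 75 \left(- \frac{1}{183}\right)\right) = \left(136 + 6 \sqrt{5}\right) \left(13 - \frac{25}{61}\right) = \left(136 + 6 \sqrt{5}\right) \frac{768}{61} = \frac{104448}{61} + \frac{4608 \sqrt{5}}{61}$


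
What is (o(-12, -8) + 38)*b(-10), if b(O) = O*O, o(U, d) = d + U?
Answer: 1800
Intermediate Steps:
o(U, d) = U + d
b(O) = O²
(o(-12, -8) + 38)*b(-10) = ((-12 - 8) + 38)*(-10)² = (-20 + 38)*100 = 18*100 = 1800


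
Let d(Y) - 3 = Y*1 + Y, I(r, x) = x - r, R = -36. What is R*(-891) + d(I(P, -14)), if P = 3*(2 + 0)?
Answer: 32039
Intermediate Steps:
P = 6 (P = 3*2 = 6)
d(Y) = 3 + 2*Y (d(Y) = 3 + (Y*1 + Y) = 3 + (Y + Y) = 3 + 2*Y)
R*(-891) + d(I(P, -14)) = -36*(-891) + (3 + 2*(-14 - 1*6)) = 32076 + (3 + 2*(-14 - 6)) = 32076 + (3 + 2*(-20)) = 32076 + (3 - 40) = 32076 - 37 = 32039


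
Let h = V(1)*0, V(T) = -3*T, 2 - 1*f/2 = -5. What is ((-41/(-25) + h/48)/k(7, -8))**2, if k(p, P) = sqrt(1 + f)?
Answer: 1681/9375 ≈ 0.17931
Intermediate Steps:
f = 14 (f = 4 - 2*(-5) = 4 + 10 = 14)
k(p, P) = sqrt(15) (k(p, P) = sqrt(1 + 14) = sqrt(15))
h = 0 (h = -3*1*0 = -3*0 = 0)
((-41/(-25) + h/48)/k(7, -8))**2 = ((-41/(-25) + 0/48)/(sqrt(15)))**2 = ((-41*(-1/25) + 0*(1/48))*(sqrt(15)/15))**2 = ((41/25 + 0)*(sqrt(15)/15))**2 = (41*(sqrt(15)/15)/25)**2 = (41*sqrt(15)/375)**2 = 1681/9375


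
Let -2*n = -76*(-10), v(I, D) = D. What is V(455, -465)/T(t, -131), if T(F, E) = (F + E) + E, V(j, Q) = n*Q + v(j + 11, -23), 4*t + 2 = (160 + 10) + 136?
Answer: -176677/186 ≈ -949.88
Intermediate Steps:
n = -380 (n = -(-38)*(-10) = -½*760 = -380)
t = 76 (t = -½ + ((160 + 10) + 136)/4 = -½ + (170 + 136)/4 = -½ + (¼)*306 = -½ + 153/2 = 76)
V(j, Q) = -23 - 380*Q (V(j, Q) = -380*Q - 23 = -23 - 380*Q)
T(F, E) = F + 2*E (T(F, E) = (E + F) + E = F + 2*E)
V(455, -465)/T(t, -131) = (-23 - 380*(-465))/(76 + 2*(-131)) = (-23 + 176700)/(76 - 262) = 176677/(-186) = 176677*(-1/186) = -176677/186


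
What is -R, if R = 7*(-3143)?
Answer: 22001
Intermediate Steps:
R = -22001
-R = -1*(-22001) = 22001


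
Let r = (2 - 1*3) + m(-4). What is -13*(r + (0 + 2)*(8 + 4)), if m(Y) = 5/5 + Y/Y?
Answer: -325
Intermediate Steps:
m(Y) = 2 (m(Y) = 5*(⅕) + 1 = 1 + 1 = 2)
r = 1 (r = (2 - 1*3) + 2 = (2 - 3) + 2 = -1 + 2 = 1)
-13*(r + (0 + 2)*(8 + 4)) = -13*(1 + (0 + 2)*(8 + 4)) = -13*(1 + 2*12) = -13*(1 + 24) = -13*25 = -325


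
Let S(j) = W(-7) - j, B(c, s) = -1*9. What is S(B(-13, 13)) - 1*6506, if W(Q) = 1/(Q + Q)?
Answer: -90959/14 ≈ -6497.1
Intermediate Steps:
B(c, s) = -9
W(Q) = 1/(2*Q)
S(j) = -1/14 - j (S(j) = (½)/(-7) - j = (½)*(-⅐) - j = -1/14 - j)
S(B(-13, 13)) - 1*6506 = (-1/14 - 1*(-9)) - 1*6506 = (-1/14 + 9) - 6506 = 125/14 - 6506 = -90959/14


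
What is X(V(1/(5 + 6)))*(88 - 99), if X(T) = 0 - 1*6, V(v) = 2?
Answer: 66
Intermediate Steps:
X(T) = -6 (X(T) = 0 - 6 = -6)
X(V(1/(5 + 6)))*(88 - 99) = -6*(88 - 99) = -6*(-11) = 66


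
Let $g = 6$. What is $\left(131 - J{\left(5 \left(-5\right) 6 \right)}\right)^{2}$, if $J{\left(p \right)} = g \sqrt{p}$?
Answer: $11761 - 7860 i \sqrt{6} \approx 11761.0 - 19253.0 i$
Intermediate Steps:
$J{\left(p \right)} = 6 \sqrt{p}$
$\left(131 - J{\left(5 \left(-5\right) 6 \right)}\right)^{2} = \left(131 - 6 \sqrt{5 \left(-5\right) 6}\right)^{2} = \left(131 - 6 \sqrt{\left(-25\right) 6}\right)^{2} = \left(131 - 6 \sqrt{-150}\right)^{2} = \left(131 - 6 \cdot 5 i \sqrt{6}\right)^{2} = \left(131 - 30 i \sqrt{6}\right)^{2}$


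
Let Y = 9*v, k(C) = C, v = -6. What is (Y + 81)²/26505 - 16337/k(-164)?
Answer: 48125749/482980 ≈ 99.643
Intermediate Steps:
Y = -54 (Y = 9*(-6) = -54)
(Y + 81)²/26505 - 16337/k(-164) = (-54 + 81)²/26505 - 16337/(-164) = 27²*(1/26505) - 16337*(-1/164) = 729*(1/26505) + 16337/164 = 81/2945 + 16337/164 = 48125749/482980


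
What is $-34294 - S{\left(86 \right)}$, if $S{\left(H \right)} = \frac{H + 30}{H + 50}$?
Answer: $- \frac{1166025}{34} \approx -34295.0$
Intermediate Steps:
$S{\left(H \right)} = \frac{30 + H}{50 + H}$
$-34294 - S{\left(86 \right)} = -34294 - \frac{30 + 86}{50 + 86} = -34294 - \frac{1}{136} \cdot 116 = -34294 - \frac{29}{34} = - \frac{1166025}{34}$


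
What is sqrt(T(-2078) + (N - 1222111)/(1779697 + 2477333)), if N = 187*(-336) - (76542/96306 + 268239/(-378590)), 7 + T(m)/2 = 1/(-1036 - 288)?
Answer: I*sqrt(36287063447473221397326761504412903)/50368267900238610 ≈ 3.782*I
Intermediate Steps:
T(m) = -9269/662 (T(m) = -14 + 2/(-1036 - 288) = -14 + 2/(-1324) = -14 + 2*(-1/1324) = -14 - 1/662 = -9269/662)
N = -381814760159321/6076748090 (N = -62832 - (76542*(1/96306) + 268239*(-1/378590)) = -62832 - (12757/16051 - 268239/378590) = -62832 - 1*524168441/6076748090 = -62832 - 524168441/6076748090 = -381814760159321/6076748090 ≈ -62832.)
sqrt(T(-2078) + (N - 1222111)/(1779697 + 2477333)) = sqrt(-9269/662 + (-381814760159321/6076748090 - 1222111)/(1779697 + 2477333)) = sqrt(-9269/662 - 7808275445177311/6076748090/4257030) = sqrt(-9269/662 - 7808275445177311/6076748090*1/4257030) = sqrt(-9269/662 - 7808275445177311/25868898921572700) = sqrt(-122473951224382368091/8562605543040563700) = I*sqrt(36287063447473221397326761504412903)/50368267900238610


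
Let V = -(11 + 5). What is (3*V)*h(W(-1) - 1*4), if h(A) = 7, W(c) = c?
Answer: -336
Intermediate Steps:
V = -16 (V = -1*16 = -16)
(3*V)*h(W(-1) - 1*4) = (3*(-16))*7 = -48*7 = -336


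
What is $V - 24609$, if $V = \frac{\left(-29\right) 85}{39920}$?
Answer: $- \frac{196478749}{7984} \approx -24609.0$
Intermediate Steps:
$V = - \frac{493}{7984}$ ($V = \left(-2465\right) \frac{1}{39920} = - \frac{493}{7984} \approx -0.061749$)
$V - 24609 = - \frac{493}{7984} - 24609 = - \frac{196478749}{7984}$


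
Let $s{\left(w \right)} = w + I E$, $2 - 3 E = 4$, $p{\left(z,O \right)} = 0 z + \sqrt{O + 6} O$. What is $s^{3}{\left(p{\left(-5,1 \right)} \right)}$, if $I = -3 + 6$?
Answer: $-50 + 19 \sqrt{7} \approx 0.26927$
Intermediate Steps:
$p{\left(z,O \right)} = O \sqrt{6 + O}$ ($p{\left(z,O \right)} = 0 + \sqrt{6 + O} O = 0 + O \sqrt{6 + O} = O \sqrt{6 + O}$)
$E = - \frac{2}{3}$ ($E = \frac{2}{3} - \frac{4}{3} = - \frac{2}{3} \approx -0.66667$)
$I = 3$
$s{\left(w \right)} = -2 + w$ ($s{\left(w \right)} = w + 3 \left(- \frac{2}{3}\right) = w - 2 = -2 + w$)
$s^{3}{\left(p{\left(-5,1 \right)} \right)} = \left(-2 + 1 \sqrt{6 + 1}\right)^{3} = \left(-2 + 1 \sqrt{7}\right)^{3} = \left(-2 + \sqrt{7}\right)^{3}$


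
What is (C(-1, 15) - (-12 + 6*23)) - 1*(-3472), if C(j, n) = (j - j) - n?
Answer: 3331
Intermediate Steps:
C(j, n) = -n (C(j, n) = 0 - n = -n)
(C(-1, 15) - (-12 + 6*23)) - 1*(-3472) = (-1*15 - (-12 + 6*23)) - 1*(-3472) = (-15 - (-12 + 138)) + 3472 = (-15 - 1*126) + 3472 = (-15 - 126) + 3472 = -141 + 3472 = 3331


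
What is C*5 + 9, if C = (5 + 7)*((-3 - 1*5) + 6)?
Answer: -111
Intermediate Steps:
C = -24 (C = 12*((-3 - 5) + 6) = 12*(-8 + 6) = 12*(-2) = -24)
C*5 + 9 = -24*5 + 9 = -120 + 9 = -111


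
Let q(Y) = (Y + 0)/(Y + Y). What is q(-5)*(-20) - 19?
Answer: -29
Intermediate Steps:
q(Y) = ½ (q(Y) = Y/((2*Y)) = Y*(1/(2*Y)) = ½)
q(-5)*(-20) - 19 = (½)*(-20) - 19 = -10 - 19 = -29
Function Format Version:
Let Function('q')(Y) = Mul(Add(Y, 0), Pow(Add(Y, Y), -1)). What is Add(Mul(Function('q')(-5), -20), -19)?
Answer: -29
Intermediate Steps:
Function('q')(Y) = Rational(1, 2) (Function('q')(Y) = Mul(Y, Pow(Mul(2, Y), -1)) = Mul(Y, Mul(Rational(1, 2), Pow(Y, -1))) = Rational(1, 2))
Add(Mul(Function('q')(-5), -20), -19) = Add(Mul(Rational(1, 2), -20), -19) = Add(-10, -19) = -29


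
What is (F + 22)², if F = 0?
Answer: 484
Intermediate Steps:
(F + 22)² = (0 + 22)² = 22² = 484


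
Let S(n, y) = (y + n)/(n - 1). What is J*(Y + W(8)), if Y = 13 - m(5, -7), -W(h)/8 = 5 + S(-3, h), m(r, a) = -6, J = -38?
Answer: 418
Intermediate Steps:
S(n, y) = (n + y)/(-1 + n)
W(h) = -46 + 2*h (W(h) = -8*(5 + (-3 + h)/(-1 - 3)) = -8*(5 + (-3 + h)/(-4)) = -8*(5 - (-3 + h)/4) = -8*(5 + (¾ - h/4)) = -8*(23/4 - h/4) = -46 + 2*h)
Y = 19 (Y = 13 - 1*(-6) = 13 + 6 = 19)
J*(Y + W(8)) = -38*(19 + (-46 + 2*8)) = -38*(19 + (-46 + 16)) = -38*(19 - 30) = -38*(-11) = 418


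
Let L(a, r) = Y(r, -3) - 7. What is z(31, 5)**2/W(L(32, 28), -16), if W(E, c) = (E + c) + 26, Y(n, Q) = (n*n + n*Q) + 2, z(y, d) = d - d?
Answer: 0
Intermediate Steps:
z(y, d) = 0
Y(n, Q) = 2 + n**2 + Q*n (Y(n, Q) = (n**2 + Q*n) + 2 = 2 + n**2 + Q*n)
L(a, r) = -5 + r**2 - 3*r (L(a, r) = (2 + r**2 - 3*r) - 7 = -5 + r**2 - 3*r)
W(E, c) = 26 + E + c
z(31, 5)**2/W(L(32, 28), -16) = 0**2/(26 + (-5 + 28**2 - 3*28) - 16) = 0/(26 + (-5 + 784 - 84) - 16) = 0/(26 + 695 - 16) = 0/705 = 0*(1/705) = 0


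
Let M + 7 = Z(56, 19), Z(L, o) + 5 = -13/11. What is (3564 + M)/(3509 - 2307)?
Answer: 39059/13222 ≈ 2.9541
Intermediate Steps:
Z(L, o) = -68/11 (Z(L, o) = -5 - 13/11 = -68/11)
M = -145/11 (M = -7 - 68/11 = -145/11 ≈ -13.182)
(3564 + M)/(3509 - 2307) = (3564 - 145/11)/(3509 - 2307) = (39059/11)/1202 = (39059/11)*(1/1202) = 39059/13222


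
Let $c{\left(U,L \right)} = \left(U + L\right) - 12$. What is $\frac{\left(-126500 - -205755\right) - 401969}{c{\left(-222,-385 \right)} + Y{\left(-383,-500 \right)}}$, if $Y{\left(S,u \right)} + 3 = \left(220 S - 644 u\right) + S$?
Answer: $- \frac{322714}{236735} \approx -1.3632$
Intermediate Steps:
$Y{\left(S,u \right)} = -3 - 644 u + 221 S$ ($Y{\left(S,u \right)} = -3 + \left(\left(220 S - 644 u\right) + S\right) = -3 + \left(\left(- 644 u + 220 S\right) + S\right) = -3 + \left(- 644 u + 221 S\right) = -3 - 644 u + 221 S$)
$c{\left(U,L \right)} = -12 + L + U$ ($c{\left(U,L \right)} = \left(L + U\right) - 12 = -12 + L + U$)
$\frac{\left(-126500 - -205755\right) - 401969}{c{\left(-222,-385 \right)} + Y{\left(-383,-500 \right)}} = \frac{\left(-126500 - -205755\right) - 401969}{\left(-12 - 385 - 222\right) - -237354} = \frac{\left(-126500 + 205755\right) - 401969}{-619 - -237354} = \frac{79255 - 401969}{-619 + 237354} = - \frac{322714}{236735}$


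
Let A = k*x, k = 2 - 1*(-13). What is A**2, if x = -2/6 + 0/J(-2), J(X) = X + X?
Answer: 25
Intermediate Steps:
k = 15 (k = 2 + 13 = 15)
J(X) = 2*X
x = -1/3 (x = -2/6 + 0/((2*(-2))) = -2*1/6 + 0/(-4) = -1/3 + 0*(-1/4) = -1/3 + 0 = -1/3 ≈ -0.33333)
A = -5 (A = 15*(-1/3) = -5)
A**2 = (-5)**2 = 25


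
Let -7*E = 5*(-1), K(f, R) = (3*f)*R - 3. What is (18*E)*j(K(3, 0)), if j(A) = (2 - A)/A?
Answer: -150/7 ≈ -21.429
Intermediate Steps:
K(f, R) = -3 + 3*R*f (K(f, R) = 3*R*f - 3 = -3 + 3*R*f)
j(A) = (2 - A)/A
E = 5/7 (E = -5*(-1)/7 = -1/7*(-5) = 5/7 ≈ 0.71429)
(18*E)*j(K(3, 0)) = (18*(5/7))*((2 - (-3 + 3*0*3))/(-3 + 3*0*3)) = 90*((2 - (-3 + 0))/(-3 + 0))/7 = 90*((2 - 1*(-3))/(-3))/7 = 90*(-(2 + 3)/3)/7 = 90*(-1/3*5)/7 = (90/7)*(-5/3) = -150/7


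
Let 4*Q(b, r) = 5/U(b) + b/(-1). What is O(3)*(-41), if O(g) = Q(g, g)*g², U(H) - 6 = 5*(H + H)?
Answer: 4223/16 ≈ 263.94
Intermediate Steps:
U(H) = 6 + 10*H (U(H) = 6 + 5*(H + H) = 6 + 5*(2*H) = 6 + 10*H)
Q(b, r) = -b/4 + 5/(4*(6 + 10*b)) (Q(b, r) = (5/(6 + 10*b) + b/(-1))/4 = (5/(6 + 10*b) + b*(-1))/4 = (5/(6 + 10*b) - b)/4 = (-b + 5/(6 + 10*b))/4 = -b/4 + 5/(4*(6 + 10*b)))
O(g) = g²*(5 - 2*g*(3 + 5*g))/(8*(3 + 5*g)) (O(g) = ((5 - 2*g*(3 + 5*g))/(8*(3 + 5*g)))*g² = g²*(5 - 2*g*(3 + 5*g))/(8*(3 + 5*g)))
O(3)*(-41) = ((⅛)*3²*(5 - 2*3*(3 + 5*3))/(3 + 5*3))*(-41) = ((⅛)*9*(5 - 2*3*(3 + 15))/(3 + 15))*(-41) = ((⅛)*9*(5 - 2*3*18)/18)*(-41) = ((⅛)*9*(1/18)*(5 - 108))*(-41) = ((⅛)*9*(1/18)*(-103))*(-41) = -103/16*(-41) = 4223/16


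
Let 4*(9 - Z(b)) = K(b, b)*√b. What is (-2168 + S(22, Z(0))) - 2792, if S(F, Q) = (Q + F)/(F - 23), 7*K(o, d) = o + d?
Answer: -4991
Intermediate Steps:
K(o, d) = d/7 + o/7 (K(o, d) = (o + d)/7 = (d + o)/7 = d/7 + o/7)
Z(b) = 9 - b^(3/2)/14 (Z(b) = 9 - (b/7 + b/7)*√b/4 = 9 - 2*b/7*√b/4 = 9 - b^(3/2)/14)
S(F, Q) = (F + Q)/(-23 + F)
(-2168 + S(22, Z(0))) - 2792 = (-2168 + (22 + (9 - 0^(3/2)/14))/(-23 + 22)) - 2792 = (-2168 + (22 + (9 - 1/14*0))/(-1)) - 2792 = (-2168 - (22 + (9 + 0))) - 2792 = (-2168 - (22 + 9)) - 2792 = (-2168 - 1*31) - 2792 = (-2168 - 31) - 2792 = -2199 - 2792 = -4991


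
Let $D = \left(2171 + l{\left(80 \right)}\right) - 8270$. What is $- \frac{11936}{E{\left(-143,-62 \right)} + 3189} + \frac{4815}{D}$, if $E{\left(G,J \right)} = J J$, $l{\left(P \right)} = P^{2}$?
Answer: $\frac{30271159}{2116933} \approx 14.3$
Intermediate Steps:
$E{\left(G,J \right)} = J^{2}$
$D = 301$ ($D = \left(2171 + 80^{2}\right) - 8270 = \left(2171 + 6400\right) - 8270 = 8571 - 8270 = 301$)
$- \frac{11936}{E{\left(-143,-62 \right)} + 3189} + \frac{4815}{D} = - \frac{11936}{\left(-62\right)^{2} + 3189} + \frac{4815}{301} = - \frac{11936}{3844 + 3189} + 4815 \cdot \frac{1}{301} = - \frac{11936}{7033} + \frac{4815}{301} = \frac{30271159}{2116933}$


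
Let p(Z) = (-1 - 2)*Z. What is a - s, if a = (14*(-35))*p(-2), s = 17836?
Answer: -20776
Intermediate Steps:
p(Z) = -3*Z
a = -2940 (a = (14*(-35))*(-3*(-2)) = -490*6 = -2940)
a - s = -2940 - 1*17836 = -2940 - 17836 = -20776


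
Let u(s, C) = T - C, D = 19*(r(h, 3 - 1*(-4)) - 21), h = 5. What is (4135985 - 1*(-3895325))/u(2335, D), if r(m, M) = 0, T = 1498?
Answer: 1147330/271 ≈ 4233.7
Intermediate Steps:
D = -399 (D = 19*(0 - 21) = 19*(-21) = -399)
u(s, C) = 1498 - C
(4135985 - 1*(-3895325))/u(2335, D) = (4135985 - 1*(-3895325))/(1498 - 1*(-399)) = (4135985 + 3895325)/(1498 + 399) = 8031310/1897 = 8031310*(1/1897) = 1147330/271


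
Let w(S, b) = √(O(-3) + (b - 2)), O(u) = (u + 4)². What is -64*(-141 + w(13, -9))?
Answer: 9024 - 64*I*√10 ≈ 9024.0 - 202.39*I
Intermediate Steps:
O(u) = (4 + u)²
w(S, b) = √(-1 + b) (w(S, b) = √((4 - 3)² + (b - 2)) = √(1² + (-2 + b)) = √(1 + (-2 + b)) = √(-1 + b))
-64*(-141 + w(13, -9)) = -64*(-141 + √(-1 - 9)) = -64*(-141 + √(-10)) = -64*(-141 + I*√10) = 9024 - 64*I*√10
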